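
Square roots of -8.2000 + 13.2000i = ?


|z| = sqrt(67.24+174.24) = 15.5396
sqrt((|z|+a)/2) = sqrt((15.5396+(-8.2))/2) = sqrt(3.6698) = 1.9157
sqrt((|z|-a)/2) = sqrt((15.5396-(-8.2))/2) = sqrt(11.8698) = 3.4453

±(1.9157 + 3.4453i) i.e. 1.9157 + 3.4453i and -1.9157 - 3.4453i


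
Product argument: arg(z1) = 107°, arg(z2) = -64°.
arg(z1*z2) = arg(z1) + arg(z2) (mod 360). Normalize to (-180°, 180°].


arg(z1*z2) = 107° - 64° = 43°
Normalized to (-180°, 180°]: 43°

43°


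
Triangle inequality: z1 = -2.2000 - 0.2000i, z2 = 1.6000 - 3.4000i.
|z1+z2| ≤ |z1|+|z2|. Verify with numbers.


|z1| = sqrt((-2.2)^2 + (-0.2)^2) = sqrt(4.88) = 2.2091
|z2| = sqrt(1.6^2 + (-3.4)^2) = sqrt(14.12) = 3.7577
z1+z2 = -0.6000 - 3.6000i
|z1+z2| = sqrt(13.32) = 3.6497
|z1|+|z2| = 2.2091 + 3.7577 = 5.9668

|z1+z2| = 3.6497 ≤ |z1|+|z2| = 5.9668 (verified)


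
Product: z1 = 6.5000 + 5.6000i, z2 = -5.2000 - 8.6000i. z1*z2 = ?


Real = 6.5*(-5.2) - 5.6*(-8.6) = -33.8 - (-48.16) = 14.36
Imag = 6.5*(-8.6) - (5.2)*5.6 = -55.9 - (29.12) = -85.02

14.3600 - 85.0200i


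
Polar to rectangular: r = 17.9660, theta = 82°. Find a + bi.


a = 17.9660*cos(82°) = 17.9660*0.139173 = 2.5004
b = 17.9660*sin(82°) = 17.9660*0.99027 = 17.7912

2.5004 + 17.7912i


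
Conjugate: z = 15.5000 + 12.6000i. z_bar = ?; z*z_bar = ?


z_bar = 15.5000 - 12.6000i
z*z_bar = 15.5^2 + 12.6^2 = 240.25 + 158.76 = 399.01

z_bar = 15.5000 - 12.6000i, z*z_bar = 399.01


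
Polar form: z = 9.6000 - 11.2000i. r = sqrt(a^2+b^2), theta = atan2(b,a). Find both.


r = sqrt(92.16+125.44) = sqrt(217.6) = 14.7513
theta = atan2(-11.2, 9.6) = -49.3987 degrees

r = 14.7513, theta = -49.3987 degrees


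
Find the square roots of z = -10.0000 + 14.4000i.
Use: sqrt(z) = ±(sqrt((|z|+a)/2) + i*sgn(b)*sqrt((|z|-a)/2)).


|z| = sqrt(100+207.36) = 17.5317
sqrt((|z|+a)/2) = sqrt((17.5317+(-10))/2) = sqrt(3.7658) = 1.9406
sqrt((|z|-a)/2) = sqrt((17.5317-(-10))/2) = sqrt(13.7658) = 3.7102

±(1.9406 + 3.7102i) i.e. 1.9406 + 3.7102i and -1.9406 - 3.7102i


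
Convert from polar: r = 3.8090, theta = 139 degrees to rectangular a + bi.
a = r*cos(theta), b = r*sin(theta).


a = 3.8090*cos(139°) = 3.8090*(-0.7547) = -2.8747
b = 3.8090*sin(139°) = 3.8090*0.65606 = 2.4989

-2.8747 + 2.4989i


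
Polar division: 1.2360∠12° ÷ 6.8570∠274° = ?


r = 1.2360 / 6.8570 = 0.1803
theta = 12° - 274° = -262° = 98° (mod 360)

0.1803 cis(98°)


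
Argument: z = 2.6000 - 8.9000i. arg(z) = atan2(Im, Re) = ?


Re = 2.6, Im = -8.9
arg = atan2(-8.9, 2.6) = -73.7151 degrees

arg(z) = -73.7151 degrees


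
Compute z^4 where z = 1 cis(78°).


r^4 = 1^4 = 1
n*theta = 4*78° = 312° = 312° (mod 360)
a = 1*cos(312°) = 0.6691
b = 1*sin(312°) = -0.7431

1 cis(312°) = 0.6691 - 0.7431i


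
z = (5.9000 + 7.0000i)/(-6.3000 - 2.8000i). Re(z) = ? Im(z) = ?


Multiply by conjugate: (5.9000 + 7.0000i)(-6.3000 + 2.8000i) / ((-6.3)^2 + (-2.8)^2)
Numerator real = 5.9*(-6.3) + 7*(-2.8) = -56.77
Numerator imag = 7*(-6.3) - 5.9*(-2.8) = -27.58
Denominator = 47.53
Re(z) = -56.77/47.53 = -1.1944
Im(z) = -27.58/47.53 = -0.5803

Re(z) = -1.1944, Im(z) = -0.5803


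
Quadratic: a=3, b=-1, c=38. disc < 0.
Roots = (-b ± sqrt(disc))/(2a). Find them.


disc = (-1)^2 - 4*3*38 = 1 - 456 = -455
sqrt(|disc|) = sqrt(455) = 21.3307
Real part = 1/(2*3) = 0.1667
Imag part = 21.3307/(2*3) = 3.5551

0.1667 ± 3.5551i


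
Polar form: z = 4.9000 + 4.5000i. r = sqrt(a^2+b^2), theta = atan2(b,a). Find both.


r = sqrt(24.01+20.25) = sqrt(44.26) = 6.6528
theta = atan2(4.5, 4.9) = 42.5634 degrees

r = 6.6528, theta = 42.5634 degrees


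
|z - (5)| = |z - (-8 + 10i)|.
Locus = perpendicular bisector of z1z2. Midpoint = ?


Equal distances means the locus is the perpendicular bisector of z1 and z2.
Midpoint = ((5+(-8))/2, (0+10)/2) = (-1.5000, 5.0000)

Perpendicular bisector through (-1.5000, 5.0000)


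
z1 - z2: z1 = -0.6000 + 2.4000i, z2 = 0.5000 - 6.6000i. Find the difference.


Real: -0.6 - 0.5 = -1.1
Imag: 2.4 + 6.6 = 9

-1.1000 + 9.0000i


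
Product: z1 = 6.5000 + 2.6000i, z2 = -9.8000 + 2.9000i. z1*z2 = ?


Real = 6.5*(-9.8) - 2.6*2.9 = -63.7 - 7.54 = -71.24
Imag = 6.5*2.9 - (9.8)*2.6 = 18.85 - (25.48) = -6.63

-71.2400 - 6.6300i


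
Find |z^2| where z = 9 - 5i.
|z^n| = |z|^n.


|z| = sqrt(81+25) = sqrt(106) = 10.2956
|z^2| = |z|^2 = (sqrt(106))^2 = 106

|z^2| = 106


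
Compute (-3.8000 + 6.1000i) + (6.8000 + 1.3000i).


Real: -3.8 + 6.8 = 3
Imag: 6.1 + 1.3 = 7.4

3.0000 + 7.4000i


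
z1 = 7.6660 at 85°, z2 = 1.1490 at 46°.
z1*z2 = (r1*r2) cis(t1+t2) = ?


r = 7.6660 * 1.1490 = 8.8082
theta = 85° + 46° = 131° = 131° (mod 360)

8.8082 cis(131°)


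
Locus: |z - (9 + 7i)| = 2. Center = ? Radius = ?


|z - z0| = r is a circle with center z0 and radius r.
Center = (9, 7), radius = 2

Circle with center (9, 7) and radius 2


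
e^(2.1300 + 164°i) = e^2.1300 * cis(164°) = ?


e^2.1300 = 8.4149
cos(164°) = -0.96126
sin(164°) = 0.27564
Real = 8.4149*(-0.96126) = -8.0889
Imag = 8.4149*0.27564 = 2.3195

-8.0889 + 2.3195i


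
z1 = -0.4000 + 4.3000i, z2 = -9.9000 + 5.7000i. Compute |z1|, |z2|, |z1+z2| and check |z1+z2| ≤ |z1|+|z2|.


|z1| = sqrt((-0.4)^2 + 4.3^2) = sqrt(18.65) = 4.3186
|z2| = sqrt((-9.9)^2 + 5.7^2) = sqrt(130.5) = 11.4237
z1+z2 = -10.3000 + 10.0000i
|z1+z2| = sqrt(206.09) = 14.3558
|z1|+|z2| = 4.3186 + 11.4237 = 15.7423

|z1+z2| = 14.3558 ≤ |z1|+|z2| = 15.7423 (verified)


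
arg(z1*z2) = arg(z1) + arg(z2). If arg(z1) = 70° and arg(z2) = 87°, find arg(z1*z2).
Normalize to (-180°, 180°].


arg(z1*z2) = 70° + 87° = 157°
Normalized to (-180°, 180°]: 157°

157°


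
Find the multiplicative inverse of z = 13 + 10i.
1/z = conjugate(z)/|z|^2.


|z|^2 = 169+100 = 269
1/z = (13 - 10i)/269

1/z = 0.0483 - 0.0372i


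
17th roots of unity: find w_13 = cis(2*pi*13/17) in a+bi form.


Angle = 360*13/17 = 275.2941°
a = cos(275.2941°) = 0.0923
b = sin(275.2941°) = -0.9957

0.0923 - 0.9957i


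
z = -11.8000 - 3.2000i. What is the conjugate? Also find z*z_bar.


z_bar = -11.8000 + 3.2000i
z*z_bar = (-11.8)^2 + (-3.2)^2 = 139.24 + 10.24 = 149.48

z_bar = -11.8000 + 3.2000i, z*z_bar = 149.48


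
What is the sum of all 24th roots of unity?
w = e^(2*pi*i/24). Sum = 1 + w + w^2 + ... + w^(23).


The sum of all 24th roots of unity is 0.
Geometric series: (1 - w^24)/(1 - w) = (1-1)/(1-w) = 0 since w^24 = 1, w ≠ 1.
Alternatively: coefficient of z^23 in z^24 - 1 is 0.

0


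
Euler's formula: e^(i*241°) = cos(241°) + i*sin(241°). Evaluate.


cos(241°) = -0.4848
sin(241°) = -0.8746

e^(i*241°) = -0.4848 - 0.8746i


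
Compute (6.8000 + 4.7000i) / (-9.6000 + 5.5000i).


Conjugate of z2 = -9.6000 - 5.5000i
Numerator: (6.8000 + 4.7000i)(-9.6000 - 5.5000i) = -39.4300 - 82.5200i
Denominator: (-9.6)^2 + 5.5^2 = 122.41
Result = (-39.4300 - 82.5200i)/122.41

-0.3221 - 0.6741i


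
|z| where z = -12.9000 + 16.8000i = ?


|z| = sqrt((-12.9)^2 + 16.8^2) = sqrt(166.41 + 282.24) = sqrt(448.65) = 21.1814

|z| = 21.1814


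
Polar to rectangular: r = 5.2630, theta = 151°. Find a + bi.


a = 5.2630*cos(151°) = 5.2630*(-0.87462) = -4.6031
b = 5.2630*sin(151°) = 5.2630*0.48481 = 2.5516

-4.6031 + 2.5516i


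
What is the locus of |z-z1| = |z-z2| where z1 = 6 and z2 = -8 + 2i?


Equal distances means the locus is the perpendicular bisector of z1 and z2.
Midpoint = ((6+(-8))/2, (0+2)/2) = (-1.0000, 1.0000)

Perpendicular bisector through (-1.0000, 1.0000)


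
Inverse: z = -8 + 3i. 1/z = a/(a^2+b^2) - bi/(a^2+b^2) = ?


|z|^2 = 64+9 = 73
1/z = (-8 - 3i)/73

1/z = -0.1096 - 0.0411i


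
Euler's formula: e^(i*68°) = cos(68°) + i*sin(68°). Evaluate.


cos(68°) = 0.3746
sin(68°) = 0.9272

e^(i*68°) = 0.3746 + 0.9272i


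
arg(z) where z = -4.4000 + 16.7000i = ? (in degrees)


Re = -4.4, Im = 16.7
arg = atan2(16.7, -4.4) = 104.7604 degrees

arg(z) = 104.7604 degrees


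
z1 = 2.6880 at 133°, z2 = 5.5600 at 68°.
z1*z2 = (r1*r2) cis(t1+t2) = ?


r = 2.6880 * 5.5600 = 14.9453
theta = 133° + 68° = 201° = 201° (mod 360)

14.9453 cis(201°)


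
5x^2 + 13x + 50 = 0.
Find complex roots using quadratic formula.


disc = 13^2 - 4*5*50 = 169 - 1000 = -831
sqrt(|disc|) = sqrt(831) = 28.8271
Real part = -13/(2*5) = -1.3000
Imag part = 28.8271/(2*5) = 2.8827

-1.3000 ± 2.8827i


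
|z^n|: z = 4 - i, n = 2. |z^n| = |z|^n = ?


|z| = sqrt(16+1) = sqrt(17) = 4.1231
|z^2| = |z|^2 = (sqrt(17))^2 = 17

|z^2| = 17


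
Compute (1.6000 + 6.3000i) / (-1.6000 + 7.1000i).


Conjugate of z2 = -1.6000 - 7.1000i
Numerator: (1.6000 + 6.3000i)(-1.6000 - 7.1000i) = 42.1700 - 21.4400i
Denominator: (-1.6)^2 + 7.1^2 = 52.97
Result = (42.1700 - 21.4400i)/52.97

0.7961 - 0.4048i


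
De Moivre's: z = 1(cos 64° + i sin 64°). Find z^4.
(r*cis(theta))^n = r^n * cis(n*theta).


r^4 = 1^4 = 1
n*theta = 4*64° = 256° = 256° (mod 360)
a = 1*cos(256°) = -0.2419
b = 1*sin(256°) = -0.9703

1 cis(256°) = -0.2419 - 0.9703i


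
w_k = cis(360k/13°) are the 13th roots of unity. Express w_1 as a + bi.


Angle = 360*1/13 = 27.6923°
a = cos(27.6923°) = 0.8855
b = sin(27.6923°) = 0.4647

0.8855 + 0.4647i


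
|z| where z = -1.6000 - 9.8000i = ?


|z| = sqrt((-1.6)^2 + (-9.8)^2) = sqrt(2.56 + 96.04) = sqrt(98.6) = 9.9298

|z| = 9.9298


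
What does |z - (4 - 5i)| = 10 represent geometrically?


|z - z0| = r is a circle with center z0 and radius r.
Center = (4, -5), radius = 10

Circle with center (4, -5) and radius 10


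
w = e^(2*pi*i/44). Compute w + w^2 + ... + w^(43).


With w = e^(2*pi*i/44), all 44 of the 44th roots of unity w^0 = 1, w, ..., w^(43) sum to 0: 1 + w + ... + w^(43) = (1 - w^44)/(1 - w) = 0 since w^44 = 1, w ≠ 1.
Removing the root 1: w + w^2 + ... + w^(43) = 0 - 1 = -1

Sum = -1


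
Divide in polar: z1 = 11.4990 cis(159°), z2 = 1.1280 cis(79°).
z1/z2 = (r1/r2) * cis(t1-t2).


r = 11.4990 / 1.1280 = 10.1941
theta = 159° - 79° = 80° = 80° (mod 360)

10.1941 cis(80°)


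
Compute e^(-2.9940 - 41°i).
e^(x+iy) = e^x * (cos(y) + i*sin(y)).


e^-2.9940 = 0.0501
cos(-41°) = 0.7547
sin(-41°) = -0.6561
Real = 0.0501*0.7547 = 0.0378
Imag = 0.0501*(-0.6561) = -0.0329

0.0378 - 0.0329i


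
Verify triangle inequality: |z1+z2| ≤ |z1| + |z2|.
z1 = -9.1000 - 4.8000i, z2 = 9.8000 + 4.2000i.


|z1| = sqrt((-9.1)^2 + (-4.8)^2) = sqrt(105.85) = 10.2883
|z2| = sqrt(9.8^2 + 4.2^2) = sqrt(113.68) = 10.6621
z1+z2 = 0.7000 - 0.6000i
|z1+z2| = sqrt(0.85) = 0.9220
|z1|+|z2| = 10.2883 + 10.6621 = 20.9504

|z1+z2| = 0.9220 ≤ |z1|+|z2| = 20.9504 (verified)


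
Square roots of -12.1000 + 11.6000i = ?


|z| = sqrt(146.41+134.56) = 16.7622
sqrt((|z|+a)/2) = sqrt((16.7622+(-12.1))/2) = sqrt(2.3311) = 1.5268
sqrt((|z|-a)/2) = sqrt((16.7622-(-12.1))/2) = sqrt(14.4311) = 3.7988

±(1.5268 + 3.7988i) i.e. 1.5268 + 3.7988i and -1.5268 - 3.7988i


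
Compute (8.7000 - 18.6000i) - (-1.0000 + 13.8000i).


Real: 8.7 + 1 = 9.7
Imag: -18.6 - 13.8 = -32.4

9.7000 - 32.4000i


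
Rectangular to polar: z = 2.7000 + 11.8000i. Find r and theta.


r = sqrt(7.29+139.24) = sqrt(146.53) = 12.1050
theta = atan2(11.8, 2.7) = 77.1118 degrees

r = 12.1050, theta = 77.1118 degrees


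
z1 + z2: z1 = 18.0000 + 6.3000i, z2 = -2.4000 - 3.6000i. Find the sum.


Real: 18 - 2.4 = 15.6
Imag: 6.3 - 3.6 = 2.7

15.6000 + 2.7000i


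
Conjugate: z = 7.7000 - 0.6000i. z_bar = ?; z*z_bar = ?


z_bar = 7.7000 + 0.6000i
z*z_bar = 7.7^2 + (-0.6)^2 = 59.29 + 0.36 = 59.65

z_bar = 7.7000 + 0.6000i, z*z_bar = 59.65


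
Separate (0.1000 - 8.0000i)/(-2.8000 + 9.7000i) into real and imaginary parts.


Multiply by conjugate: (0.1000 - 8.0000i)(-2.8000 - 9.7000i) / ((-2.8)^2 + 9.7^2)
Numerator real = 0.1*(-2.8) - (8)*9.7 = -77.88
Numerator imag = -8*(-2.8) - 0.1*9.7 = 21.43
Denominator = 101.93
Re(z) = -77.88/101.93 = -0.7641
Im(z) = 21.43/101.93 = 0.2102

Re(z) = -0.7641, Im(z) = 0.2102


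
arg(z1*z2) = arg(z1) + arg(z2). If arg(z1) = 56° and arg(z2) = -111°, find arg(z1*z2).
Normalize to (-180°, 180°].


arg(z1*z2) = 56° - 111° = -55°
Normalized to (-180°, 180°]: -55°

-55°


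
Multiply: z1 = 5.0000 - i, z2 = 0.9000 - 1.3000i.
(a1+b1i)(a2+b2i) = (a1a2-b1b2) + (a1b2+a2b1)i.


Real = 5*0.9 - (-1)*(-1.3) = 4.5 - 1.3 = 3.2
Imag = 5*(-1.3) + 0.9*(-1) = -6.5 - (0.9) = -7.4

3.2000 - 7.4000i


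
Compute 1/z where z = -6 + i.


|z|^2 = 36+1 = 37
1/z = (-6 - 1i)/37

1/z = -0.1622 - 0.0270i


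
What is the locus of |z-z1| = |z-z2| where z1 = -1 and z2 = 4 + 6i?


Equal distances means the locus is the perpendicular bisector of z1 and z2.
Midpoint = ((-1+4)/2, (0+6)/2) = (1.5000, 3.0000)

Perpendicular bisector through (1.5000, 3.0000)


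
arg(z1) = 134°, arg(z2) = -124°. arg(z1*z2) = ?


arg(z1*z2) = 134° - 124° = 10°
Normalized to (-180°, 180°]: 10°

10°


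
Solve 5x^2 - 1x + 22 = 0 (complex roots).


disc = (-1)^2 - 4*5*22 = 1 - 440 = -439
sqrt(|disc|) = sqrt(439) = 20.9523
Real part = 1/(2*5) = 0.1000
Imag part = 20.9523/(2*5) = 2.0952

0.1000 ± 2.0952i


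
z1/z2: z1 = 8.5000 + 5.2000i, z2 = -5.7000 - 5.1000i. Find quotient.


Conjugate of z2 = -5.7000 + 5.1000i
Numerator: (8.5000 + 5.2000i)(-5.7000 + 5.1000i) = -74.9700 + 13.7100i
Denominator: (-5.7)^2 + (-5.1)^2 = 58.5
Result = (-74.9700 + 13.7100i)/58.5

-1.2815 + 0.2344i


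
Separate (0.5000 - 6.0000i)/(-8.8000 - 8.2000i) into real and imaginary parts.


Multiply by conjugate: (0.5000 - 6.0000i)(-8.8000 + 8.2000i) / ((-8.8)^2 + (-8.2)^2)
Numerator real = 0.5*(-8.8) - (6)*(-8.2) = 44.8
Numerator imag = -6*(-8.8) - 0.5*(-8.2) = 56.9
Denominator = 144.68
Re(z) = 44.8/144.68 = 0.3096
Im(z) = 56.9/144.68 = 0.3933

Re(z) = 0.3096, Im(z) = 0.3933


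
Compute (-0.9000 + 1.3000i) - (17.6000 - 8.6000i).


Real: -0.9 - 17.6 = -18.5
Imag: 1.3 + 8.6 = 9.9

-18.5000 + 9.9000i


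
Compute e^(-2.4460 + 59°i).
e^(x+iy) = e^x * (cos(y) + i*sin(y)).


e^-2.4460 = 0.08664
cos(59°) = 0.515
sin(59°) = 0.8572
Real = 0.08664*0.515 = 0.0446
Imag = 0.08664*0.8572 = 0.0743

0.0446 + 0.0743i


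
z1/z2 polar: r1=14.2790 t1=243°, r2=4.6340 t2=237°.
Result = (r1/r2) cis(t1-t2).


r = 14.2790 / 4.6340 = 3.0814
theta = 243° - 237° = 6° = 6° (mod 360)

3.0814 cis(6°)


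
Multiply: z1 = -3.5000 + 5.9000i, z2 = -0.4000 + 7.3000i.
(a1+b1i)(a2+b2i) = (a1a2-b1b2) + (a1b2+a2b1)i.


Real = -3.5*(-0.4) - 5.9*7.3 = 1.4 - 43.07 = -41.67
Imag = -3.5*7.3 - (0.4)*5.9 = -25.55 - (2.36) = -27.91

-41.6700 - 27.9100i


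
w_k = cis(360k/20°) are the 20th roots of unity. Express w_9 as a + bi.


Angle = 360*9/20 = 162°
a = cos(162°) = -0.9511
b = sin(162°) = 0.3090

-0.9511 + 0.3090i


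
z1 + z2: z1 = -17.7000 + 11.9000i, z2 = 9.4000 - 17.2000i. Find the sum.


Real: -17.7 + 9.4 = -8.3
Imag: 11.9 - 17.2 = -5.3

-8.3000 - 5.3000i


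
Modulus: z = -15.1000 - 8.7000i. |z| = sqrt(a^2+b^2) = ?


|z| = sqrt((-15.1)^2 + (-8.7)^2) = sqrt(228.01 + 75.69) = sqrt(303.7) = 17.4270

|z| = 17.4270


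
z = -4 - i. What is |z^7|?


|z| = sqrt(16+1) = sqrt(17) = 4.1231
|z^7| = |z|^7 = (sqrt(17))^7 = 17^3 * sqrt(17) = 4913*sqrt(17)

|z^7| = 4913*sqrt(17) ≈ 20256.8179


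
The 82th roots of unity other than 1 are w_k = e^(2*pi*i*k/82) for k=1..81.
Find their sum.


With w = e^(2*pi*i/82), all 82 of the 82th roots of unity w^0 = 1, w, ..., w^(81) sum to 0: 1 + w + ... + w^(81) = (1 - w^82)/(1 - w) = 0 since w^82 = 1, w ≠ 1.
Removing the root 1: w + w^2 + ... + w^(81) = 0 - 1 = -1

Sum = -1


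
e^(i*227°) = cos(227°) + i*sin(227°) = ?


cos(227°) = -0.6820
sin(227°) = -0.7314

e^(i*227°) = -0.6820 - 0.7314i


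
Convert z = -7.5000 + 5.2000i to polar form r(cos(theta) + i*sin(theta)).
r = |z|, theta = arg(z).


r = sqrt(56.25+27.04) = sqrt(83.29) = 9.1263
theta = atan2(5.2, -7.5) = 145.2651 degrees

r = 9.1263, theta = 145.2651 degrees


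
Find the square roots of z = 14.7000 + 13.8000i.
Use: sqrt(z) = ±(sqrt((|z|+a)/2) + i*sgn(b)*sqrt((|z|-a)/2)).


|z| = sqrt(216.09+190.44) = 20.1626
sqrt((|z|+a)/2) = sqrt((20.1626+14.7)/2) = sqrt(17.4313) = 4.1751
sqrt((|z|-a)/2) = sqrt((20.1626-14.7)/2) = sqrt(2.7313) = 1.6527

±(4.1751 + 1.6527i) i.e. 4.1751 + 1.6527i and -4.1751 - 1.6527i


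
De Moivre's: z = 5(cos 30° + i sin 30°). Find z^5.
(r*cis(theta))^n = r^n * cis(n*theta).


r^5 = 5^5 = 3125
n*theta = 5*30° = 150° = 150° (mod 360)
a = 3125*cos(150°) = -2706.3294
b = 3125*sin(150°) = 1562.5000

3125 cis(150°) = -2706.3294 + 1562.5000i


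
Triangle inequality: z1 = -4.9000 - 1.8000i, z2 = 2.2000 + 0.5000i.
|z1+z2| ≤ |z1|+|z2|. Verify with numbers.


|z1| = sqrt((-4.9)^2 + (-1.8)^2) = sqrt(27.25) = 5.2202
|z2| = sqrt(2.2^2 + 0.5^2) = sqrt(5.09) = 2.2561
z1+z2 = -2.7000 - 1.3000i
|z1+z2| = sqrt(8.98) = 2.9967
|z1|+|z2| = 5.2202 + 2.2561 = 7.4763

|z1+z2| = 2.9967 ≤ |z1|+|z2| = 7.4763 (verified)


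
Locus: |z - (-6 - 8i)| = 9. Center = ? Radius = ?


|z - z0| = r is a circle with center z0 and radius r.
Center = (-6, -8), radius = 9

Circle with center (-6, -8) and radius 9


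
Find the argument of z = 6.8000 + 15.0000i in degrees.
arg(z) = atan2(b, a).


Re = 6.8, Im = 15
arg = atan2(15, 6.8) = 65.6136 degrees

arg(z) = 65.6136 degrees


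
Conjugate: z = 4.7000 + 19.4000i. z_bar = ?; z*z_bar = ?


z_bar = 4.7000 - 19.4000i
z*z_bar = 4.7^2 + 19.4^2 = 22.09 + 376.36 = 398.45

z_bar = 4.7000 - 19.4000i, z*z_bar = 398.45


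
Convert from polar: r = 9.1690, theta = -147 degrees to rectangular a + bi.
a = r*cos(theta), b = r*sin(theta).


a = 9.1690*cos(-147°) = 9.1690*(-0.83867) = -7.6898
b = 9.1690*sin(-147°) = 9.1690*(-0.54464) = -4.9938

-7.6898 - 4.9938i


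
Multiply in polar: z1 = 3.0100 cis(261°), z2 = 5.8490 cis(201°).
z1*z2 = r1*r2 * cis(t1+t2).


r = 3.0100 * 5.8490 = 17.6055
theta = 261° + 201° = 462° = 102° (mod 360)

17.6055 cis(102°)


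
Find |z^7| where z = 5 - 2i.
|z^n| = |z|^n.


|z| = sqrt(25+4) = sqrt(29) = 5.3852
|z^7| = |z|^7 = (sqrt(29))^7 = 29^3 * sqrt(29) = 24389*sqrt(29)

|z^7| = 24389*sqrt(29) ≈ 131338.7845


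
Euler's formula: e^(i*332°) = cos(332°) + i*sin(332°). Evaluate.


cos(332°) = 0.8829
sin(332°) = -0.4695

e^(i*332°) = 0.8829 - 0.4695i


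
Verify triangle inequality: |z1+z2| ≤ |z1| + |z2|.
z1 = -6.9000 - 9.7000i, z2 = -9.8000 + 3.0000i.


|z1| = sqrt((-6.9)^2 + (-9.7)^2) = sqrt(141.7) = 11.9038
|z2| = sqrt((-9.8)^2 + 3^2) = sqrt(105.04) = 10.2489
z1+z2 = -16.7000 - 6.7000i
|z1+z2| = sqrt(323.78) = 17.9939
|z1|+|z2| = 11.9038 + 10.2489 = 22.1527

|z1+z2| = 17.9939 ≤ |z1|+|z2| = 22.1527 (verified)


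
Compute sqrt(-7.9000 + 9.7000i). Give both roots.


|z| = sqrt(62.41+94.09) = 12.5100
sqrt((|z|+a)/2) = sqrt((12.5100+(-7.9))/2) = sqrt(2.3050) = 1.5182
sqrt((|z|-a)/2) = sqrt((12.5100-(-7.9))/2) = sqrt(10.2050) = 3.1945

±(1.5182 + 3.1945i) i.e. 1.5182 + 3.1945i and -1.5182 - 3.1945i


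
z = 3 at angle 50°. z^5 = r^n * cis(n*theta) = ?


r^5 = 3^5 = 243
n*theta = 5*50° = 250° = 250° (mod 360)
a = 243*cos(250°) = -83.1109
b = 243*sin(250°) = -228.3453

243 cis(250°) = -83.1109 - 228.3453i


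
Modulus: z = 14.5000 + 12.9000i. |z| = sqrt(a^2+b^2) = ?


|z| = sqrt(14.5^2 + 12.9^2) = sqrt(210.25 + 166.41) = sqrt(376.66) = 19.4077

|z| = 19.4077


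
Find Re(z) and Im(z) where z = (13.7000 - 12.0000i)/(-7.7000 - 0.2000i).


Multiply by conjugate: (13.7000 - 12.0000i)(-7.7000 + 0.2000i) / ((-7.7)^2 + (-0.2)^2)
Numerator real = 13.7*(-7.7) - (12)*(-0.2) = -103.09
Numerator imag = -12*(-7.7) - 13.7*(-0.2) = 95.14
Denominator = 59.33
Re(z) = -103.09/59.33 = -1.7376
Im(z) = 95.14/59.33 = 1.6036

Re(z) = -1.7376, Im(z) = 1.6036


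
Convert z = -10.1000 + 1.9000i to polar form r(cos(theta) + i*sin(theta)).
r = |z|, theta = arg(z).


r = sqrt(102.01+3.61) = sqrt(105.62) = 10.2772
theta = atan2(1.9, -10.1) = 169.3461 degrees

r = 10.2772, theta = 169.3461 degrees


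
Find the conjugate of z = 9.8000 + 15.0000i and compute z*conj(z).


z_bar = 9.8000 - 15.0000i
z*z_bar = 9.8^2 + 15^2 = 96.04 + 225 = 321.04

z_bar = 9.8000 - 15.0000i, z*z_bar = 321.04


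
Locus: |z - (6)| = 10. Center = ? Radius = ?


|z - z0| = r is a circle with center z0 and radius r.
Center = (6, 0), radius = 10

Circle with center (6, 0) and radius 10


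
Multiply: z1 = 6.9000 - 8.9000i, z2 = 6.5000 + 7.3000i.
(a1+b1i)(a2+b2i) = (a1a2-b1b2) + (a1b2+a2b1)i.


Real = 6.9*6.5 - (-8.9)*7.3 = 44.85 - (-64.97) = 109.82
Imag = 6.9*7.3 + 6.5*(-8.9) = 50.37 - (57.85) = -7.48

109.8200 - 7.4800i


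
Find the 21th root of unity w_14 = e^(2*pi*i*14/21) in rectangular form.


Angle = 360*14/21 = 240°
a = cos(240°) = -0.5000
b = sin(240°) = -0.8660

-0.5000 - 0.8660i


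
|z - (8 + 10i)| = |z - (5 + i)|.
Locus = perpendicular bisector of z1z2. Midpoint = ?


Equal distances means the locus is the perpendicular bisector of z1 and z2.
Midpoint = ((8+5)/2, (10+1)/2) = (6.5000, 5.5000)

Perpendicular bisector through (6.5000, 5.5000)


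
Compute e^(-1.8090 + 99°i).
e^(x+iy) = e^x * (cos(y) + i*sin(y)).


e^-1.8090 = 0.1638
cos(99°) = -0.1564
sin(99°) = 0.9877
Real = 0.1638*(-0.1564) = -0.0256
Imag = 0.1638*0.9877 = 0.1618

-0.0256 + 0.1618i


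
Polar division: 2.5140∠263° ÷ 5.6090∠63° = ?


r = 2.5140 / 5.6090 = 0.4482
theta = 263° - 63° = 200° = 200° (mod 360)

0.4482 cis(200°)


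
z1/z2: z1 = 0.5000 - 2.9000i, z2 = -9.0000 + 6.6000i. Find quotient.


Conjugate of z2 = -9.0000 - 6.6000i
Numerator: (0.5000 - 2.9000i)(-9.0000 - 6.6000i) = -23.6400 + 22.8000i
Denominator: (-9)^2 + 6.6^2 = 124.56
Result = (-23.6400 + 22.8000i)/124.56

-0.1898 + 0.1830i


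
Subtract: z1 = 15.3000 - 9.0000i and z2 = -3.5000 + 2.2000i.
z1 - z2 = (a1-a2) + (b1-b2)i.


Real: 15.3 + 3.5 = 18.8
Imag: -9 - 2.2 = -11.2

18.8000 - 11.2000i


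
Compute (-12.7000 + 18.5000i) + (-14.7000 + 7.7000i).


Real: -12.7 - 14.7 = -27.4
Imag: 18.5 + 7.7 = 26.2

-27.4000 + 26.2000i


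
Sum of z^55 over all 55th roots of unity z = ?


The roots are w_k = w^k with w = e^(2*pi*i/55), and (w^k)^55 = (w^55)^k.
So S = 1 + u + u^2 + ... + u^(54) with u = w^55.
55 = 1*55 + 0, so 55 is a multiple of 55 and u = (w^55)^1 = 1.
Every one of the 55 terms equals 1: S = 55

S = 55


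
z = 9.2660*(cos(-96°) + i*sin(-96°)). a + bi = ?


a = 9.2660*cos(-96°) = 9.2660*(-0.10453) = -0.9686
b = 9.2660*sin(-96°) = 9.2660*(-0.99452) = -9.2152

-0.9686 - 9.2152i


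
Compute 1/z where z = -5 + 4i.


|z|^2 = 25+16 = 41
1/z = (-5 - 4i)/41

1/z = -0.1220 - 0.0976i


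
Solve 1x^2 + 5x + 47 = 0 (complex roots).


disc = 5^2 - 4*1*47 = 25 - 188 = -163
sqrt(|disc|) = sqrt(163) = 12.7671
Real part = -5/(2*1) = -2.5000
Imag part = 12.7671/(2*1) = 6.3836

-2.5000 ± 6.3836i


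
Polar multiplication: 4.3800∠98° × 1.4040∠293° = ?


r = 4.3800 * 1.4040 = 6.1495
theta = 98° + 293° = 391° = 31° (mod 360)

6.1495 cis(31°)


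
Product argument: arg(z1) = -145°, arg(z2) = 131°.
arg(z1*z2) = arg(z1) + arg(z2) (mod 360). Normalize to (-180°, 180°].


arg(z1*z2) = -145° + 131° = -14°
Normalized to (-180°, 180°]: -14°

-14°


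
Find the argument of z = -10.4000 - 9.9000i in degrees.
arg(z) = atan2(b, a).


Re = -10.4, Im = -9.9
arg = atan2(-9.9, -10.4) = -136.4109 degrees

arg(z) = -136.4109 degrees


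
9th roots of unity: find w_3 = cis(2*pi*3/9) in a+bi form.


Angle = 360*3/9 = 120°
a = cos(120°) = -0.5000
b = sin(120°) = 0.8660

-0.5000 + 0.8660i


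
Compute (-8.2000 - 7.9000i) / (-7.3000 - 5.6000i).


Conjugate of z2 = -7.3000 + 5.6000i
Numerator: (-8.2000 - 7.9000i)(-7.3000 + 5.6000i) = 104.1000 + 11.7500i
Denominator: (-7.3)^2 + (-5.6)^2 = 84.65
Result = (104.1000 + 11.7500i)/84.65

1.2298 + 0.1388i


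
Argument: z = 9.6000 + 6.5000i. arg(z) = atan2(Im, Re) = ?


Re = 9.6, Im = 6.5
arg = atan2(6.5, 9.6) = 34.1013 degrees

arg(z) = 34.1013 degrees


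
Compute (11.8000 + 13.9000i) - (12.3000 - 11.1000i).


Real: 11.8 - 12.3 = -0.5
Imag: 13.9 + 11.1 = 25

-0.5000 + 25.0000i


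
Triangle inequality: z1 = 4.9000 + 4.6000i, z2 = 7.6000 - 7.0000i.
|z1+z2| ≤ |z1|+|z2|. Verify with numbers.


|z1| = sqrt(4.9^2 + 4.6^2) = sqrt(45.17) = 6.7209
|z2| = sqrt(7.6^2 + (-7)^2) = sqrt(106.76) = 10.3325
z1+z2 = 12.5000 - 2.4000i
|z1+z2| = sqrt(162.01) = 12.7283
|z1|+|z2| = 6.7209 + 10.3325 = 17.0534

|z1+z2| = 12.7283 ≤ |z1|+|z2| = 17.0534 (verified)


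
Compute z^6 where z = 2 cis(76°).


r^6 = 2^6 = 64
n*theta = 6*76° = 456° = 96° (mod 360)
a = 64*cos(96°) = -6.6898
b = 64*sin(96°) = 63.6494

64 cis(96°) = -6.6898 + 63.6494i


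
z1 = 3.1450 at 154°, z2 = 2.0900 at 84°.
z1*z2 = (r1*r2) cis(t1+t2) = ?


r = 3.1450 * 2.0900 = 6.5730
theta = 154° + 84° = 238° = 238° (mod 360)

6.5730 cis(238°)


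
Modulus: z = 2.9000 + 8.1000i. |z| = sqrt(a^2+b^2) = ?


|z| = sqrt(2.9^2 + 8.1^2) = sqrt(8.41 + 65.61) = sqrt(74.02) = 8.6035

|z| = 8.6035


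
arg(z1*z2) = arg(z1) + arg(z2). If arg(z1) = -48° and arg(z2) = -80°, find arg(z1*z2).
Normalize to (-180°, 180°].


arg(z1*z2) = -48° - 80° = -128°
Normalized to (-180°, 180°]: -128°

-128°


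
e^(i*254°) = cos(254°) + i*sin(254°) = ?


cos(254°) = -0.2756
sin(254°) = -0.9613

e^(i*254°) = -0.2756 - 0.9613i


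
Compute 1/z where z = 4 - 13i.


|z|^2 = 16+169 = 185
1/z = (4 + 13i)/185

1/z = 0.0216 + 0.0703i


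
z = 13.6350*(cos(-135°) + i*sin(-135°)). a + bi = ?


a = 13.6350*cos(-135°) = 13.6350*(-0.70711) = -9.6414
b = 13.6350*sin(-135°) = 13.6350*(-0.70711) = -9.6414

-9.6414 - 9.6414i


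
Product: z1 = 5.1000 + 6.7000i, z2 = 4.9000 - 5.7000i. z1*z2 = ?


Real = 5.1*4.9 - 6.7*(-5.7) = 24.99 - (-38.19) = 63.18
Imag = 5.1*(-5.7) + 4.9*6.7 = -29.07 + 32.83 = 3.76

63.1800 + 3.7600i


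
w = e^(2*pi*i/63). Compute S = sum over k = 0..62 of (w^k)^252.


The roots are w_k = w^k with w = e^(2*pi*i/63), and (w^k)^252 = (w^252)^k.
So S = 1 + u + u^2 + ... + u^(62) with u = w^252.
252 = 4*63 + 0, so 252 is a multiple of 63 and u = (w^63)^4 = 1.
Every one of the 63 terms equals 1: S = 63

S = 63


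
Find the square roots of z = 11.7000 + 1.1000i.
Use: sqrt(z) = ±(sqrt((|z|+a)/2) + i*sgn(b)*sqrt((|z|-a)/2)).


|z| = sqrt(136.89+1.21) = 11.7516
sqrt((|z|+a)/2) = sqrt((11.7516+11.7)/2) = sqrt(11.7258) = 3.4243
sqrt((|z|-a)/2) = sqrt((11.7516-11.7)/2) = sqrt(0.0258) = 0.1606

±(3.4243 + 0.1606i) i.e. 3.4243 + 0.1606i and -3.4243 - 0.1606i


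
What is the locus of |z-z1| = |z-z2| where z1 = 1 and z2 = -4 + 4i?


Equal distances means the locus is the perpendicular bisector of z1 and z2.
Midpoint = ((1+(-4))/2, (0+4)/2) = (-1.5000, 2.0000)

Perpendicular bisector through (-1.5000, 2.0000)


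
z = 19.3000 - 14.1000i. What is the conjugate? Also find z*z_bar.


z_bar = 19.3000 + 14.1000i
z*z_bar = 19.3^2 + (-14.1)^2 = 372.49 + 198.81 = 571.3

z_bar = 19.3000 + 14.1000i, z*z_bar = 571.3


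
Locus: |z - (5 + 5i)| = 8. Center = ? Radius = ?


|z - z0| = r is a circle with center z0 and radius r.
Center = (5, 5), radius = 8

Circle with center (5, 5) and radius 8


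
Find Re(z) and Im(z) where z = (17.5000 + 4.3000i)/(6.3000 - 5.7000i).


Multiply by conjugate: (17.5000 + 4.3000i)(6.3000 + 5.7000i) / (6.3^2 + (-5.7)^2)
Numerator real = 17.5*6.3 + 4.3*(-5.7) = 85.74
Numerator imag = 4.3*6.3 - 17.5*(-5.7) = 126.84
Denominator = 72.18
Re(z) = 85.74/72.18 = 1.1879
Im(z) = 126.84/72.18 = 1.7573

Re(z) = 1.1879, Im(z) = 1.7573


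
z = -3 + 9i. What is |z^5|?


|z| = sqrt(9+81) = sqrt(90) = 9.4868
|z^5| = |z|^5 = (sqrt(90))^5 = 90^2 * sqrt(90) = 8100*sqrt(90)

|z^5| = 8100*sqrt(90) ≈ 76843.3471


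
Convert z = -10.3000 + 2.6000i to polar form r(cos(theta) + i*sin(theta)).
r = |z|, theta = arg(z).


r = sqrt(106.09+6.76) = sqrt(112.85) = 10.6231
theta = atan2(2.6, -10.3) = 165.8329 degrees

r = 10.6231, theta = 165.8329 degrees


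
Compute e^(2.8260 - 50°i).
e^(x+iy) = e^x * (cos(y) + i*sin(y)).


e^2.8260 = 16.87781
cos(-50°) = 0.6427876
sin(-50°) = -0.7660444
Real = 16.87781*0.6427876 = 10.8488
Imag = 16.87781*(-0.7660444) = -12.9292

10.8488 - 12.9292i


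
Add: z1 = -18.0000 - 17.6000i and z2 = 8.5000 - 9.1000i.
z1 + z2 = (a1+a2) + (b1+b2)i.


Real: -18 + 8.5 = -9.5
Imag: -17.6 - 9.1 = -26.7

-9.5000 - 26.7000i


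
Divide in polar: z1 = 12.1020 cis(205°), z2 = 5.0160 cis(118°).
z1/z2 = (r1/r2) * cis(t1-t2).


r = 12.1020 / 5.0160 = 2.4127
theta = 205° - 118° = 87° = 87° (mod 360)

2.4127 cis(87°)


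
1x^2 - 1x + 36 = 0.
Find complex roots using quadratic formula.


disc = (-1)^2 - 4*1*36 = 1 - 144 = -143
sqrt(|disc|) = sqrt(143) = 11.9583
Real part = 1/(2*1) = 0.5000
Imag part = 11.9583/(2*1) = 5.9791

0.5000 ± 5.9791i


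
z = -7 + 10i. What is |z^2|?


|z| = sqrt(49+100) = sqrt(149) = 12.2066
|z^2| = |z|^2 = (sqrt(149))^2 = 149

|z^2| = 149


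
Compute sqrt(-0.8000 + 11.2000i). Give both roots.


|z| = sqrt(0.64+125.44) = 11.2285
sqrt((|z|+a)/2) = sqrt((11.2285+(-0.8))/2) = sqrt(5.2143) = 2.2835
sqrt((|z|-a)/2) = sqrt((11.2285-(-0.8))/2) = sqrt(6.0143) = 2.4524

±(2.2835 + 2.4524i) i.e. 2.2835 + 2.4524i and -2.2835 - 2.4524i


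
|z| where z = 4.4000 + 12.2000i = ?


|z| = sqrt(4.4^2 + 12.2^2) = sqrt(19.36 + 148.84) = sqrt(168.2) = 12.9692

|z| = 12.9692


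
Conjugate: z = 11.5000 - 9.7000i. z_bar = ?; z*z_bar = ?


z_bar = 11.5000 + 9.7000i
z*z_bar = 11.5^2 + (-9.7)^2 = 132.25 + 94.09 = 226.34

z_bar = 11.5000 + 9.7000i, z*z_bar = 226.34


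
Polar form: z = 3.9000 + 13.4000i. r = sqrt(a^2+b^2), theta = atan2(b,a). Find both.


r = sqrt(15.21+179.56) = sqrt(194.77) = 13.9560
theta = atan2(13.4, 3.9) = 73.7726 degrees

r = 13.9560, theta = 73.7726 degrees


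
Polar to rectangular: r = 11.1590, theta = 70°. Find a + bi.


a = 11.1590*cos(70°) = 11.1590*0.34202 = 3.8166
b = 11.1590*sin(70°) = 11.1590*0.93969 = 10.4860

3.8166 + 10.4860i


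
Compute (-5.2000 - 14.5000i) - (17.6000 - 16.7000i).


Real: -5.2 - 17.6 = -22.8
Imag: -14.5 + 16.7 = 2.2

-22.8000 + 2.2000i


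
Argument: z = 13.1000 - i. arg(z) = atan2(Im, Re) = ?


Re = 13.1, Im = -1
arg = atan2(-1, 13.1) = -4.3653 degrees

arg(z) = -4.3653 degrees


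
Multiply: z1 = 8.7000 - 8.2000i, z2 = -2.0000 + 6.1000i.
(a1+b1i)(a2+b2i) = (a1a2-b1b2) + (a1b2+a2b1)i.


Real = 8.7*(-2) - (-8.2)*6.1 = -17.4 - (-50.02) = 32.62
Imag = 8.7*6.1 - (2)*(-8.2) = 53.07 + 16.4 = 69.47

32.6200 + 69.4700i


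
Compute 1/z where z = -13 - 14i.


|z|^2 = 169+196 = 365
1/z = (-13 + 14i)/365

1/z = -0.0356 + 0.0384i


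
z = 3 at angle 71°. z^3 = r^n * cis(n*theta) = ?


r^3 = 3^3 = 27
n*theta = 3*71° = 213° = 213° (mod 360)
a = 27*cos(213°) = -22.6441
b = 27*sin(213°) = -14.7053

27 cis(213°) = -22.6441 - 14.7053i


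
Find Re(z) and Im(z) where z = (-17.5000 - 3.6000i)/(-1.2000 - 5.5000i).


Multiply by conjugate: (-17.5000 - 3.6000i)(-1.2000 + 5.5000i) / ((-1.2)^2 + (-5.5)^2)
Numerator real = -17.5*(-1.2) - (3.6)*(-5.5) = 40.8
Numerator imag = -3.6*(-1.2) - (-17.5)*(-5.5) = -91.93
Denominator = 31.69
Re(z) = 40.8/31.69 = 1.2875
Im(z) = -91.93/31.69 = -2.9009

Re(z) = 1.2875, Im(z) = -2.9009


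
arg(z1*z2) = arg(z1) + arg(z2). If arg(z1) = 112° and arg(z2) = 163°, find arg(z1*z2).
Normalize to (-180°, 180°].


arg(z1*z2) = 112° + 163° = 275°
Normalized to (-180°, 180°]: -85°

-85°


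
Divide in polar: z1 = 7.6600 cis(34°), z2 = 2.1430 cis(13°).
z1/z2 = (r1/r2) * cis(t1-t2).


r = 7.6600 / 2.1430 = 3.5744
theta = 34° - 13° = 21° = 21° (mod 360)

3.5744 cis(21°)


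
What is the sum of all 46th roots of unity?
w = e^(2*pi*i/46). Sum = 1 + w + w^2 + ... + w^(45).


The sum of all 46th roots of unity is 0.
Geometric series: (1 - w^46)/(1 - w) = (1-1)/(1-w) = 0 since w^46 = 1, w ≠ 1.
Alternatively: coefficient of z^45 in z^46 - 1 is 0.

0


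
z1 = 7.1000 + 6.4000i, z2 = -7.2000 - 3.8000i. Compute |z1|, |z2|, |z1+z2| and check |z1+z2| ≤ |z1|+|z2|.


|z1| = sqrt(7.1^2 + 6.4^2) = sqrt(91.37) = 9.5588
|z2| = sqrt((-7.2)^2 + (-3.8)^2) = sqrt(66.28) = 8.1413
z1+z2 = -0.1000 + 2.6000i
|z1+z2| = sqrt(6.77) = 2.6019
|z1|+|z2| = 9.5588 + 8.1413 = 17.7001

|z1+z2| = 2.6019 ≤ |z1|+|z2| = 17.7001 (verified)


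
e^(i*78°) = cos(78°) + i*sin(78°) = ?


cos(78°) = 0.2079
sin(78°) = 0.9781

e^(i*78°) = 0.2079 + 0.9781i


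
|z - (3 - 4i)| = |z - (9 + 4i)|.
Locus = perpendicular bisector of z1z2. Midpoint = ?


Equal distances means the locus is the perpendicular bisector of z1 and z2.
Midpoint = ((3+9)/2, (-4+4)/2) = (6.0000, 0)

Perpendicular bisector through (6.0000, 0)


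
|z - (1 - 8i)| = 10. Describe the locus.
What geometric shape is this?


|z - z0| = r is a circle with center z0 and radius r.
Center = (1, -8), radius = 10

Circle with center (1, -8) and radius 10


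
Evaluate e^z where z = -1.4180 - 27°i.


e^-1.4180 = 0.2422
cos(-27°) = 0.891
sin(-27°) = -0.454
Real = 0.2422*0.891 = 0.2158
Imag = 0.2422*(-0.454) = -0.1100

0.2158 - 0.1100i


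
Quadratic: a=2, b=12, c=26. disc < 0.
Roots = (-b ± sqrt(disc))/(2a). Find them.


disc = 12^2 - 4*2*26 = 144 - 208 = -64
sqrt(|disc|) = sqrt(64) = 8.0000
Real part = -12/(2*2) = -3.0000
Imag part = 8.0000/(2*2) = 2.0000

-3.0000 ± 2.0000i


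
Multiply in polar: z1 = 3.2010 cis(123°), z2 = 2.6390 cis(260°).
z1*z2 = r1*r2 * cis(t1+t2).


r = 3.2010 * 2.6390 = 8.4474
theta = 123° + 260° = 383° = 23° (mod 360)

8.4474 cis(23°)


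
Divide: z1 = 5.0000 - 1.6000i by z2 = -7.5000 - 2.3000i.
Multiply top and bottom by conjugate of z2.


Conjugate of z2 = -7.5000 + 2.3000i
Numerator: (5.0000 - 1.6000i)(-7.5000 + 2.3000i) = -33.8200 + 23.5000i
Denominator: (-7.5)^2 + (-2.3)^2 = 61.54
Result = (-33.8200 + 23.5000i)/61.54

-0.5496 + 0.3819i


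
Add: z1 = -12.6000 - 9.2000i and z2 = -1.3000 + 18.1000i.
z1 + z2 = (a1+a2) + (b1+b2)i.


Real: -12.6 - 1.3 = -13.9
Imag: -9.2 + 18.1 = 8.9

-13.9000 + 8.9000i


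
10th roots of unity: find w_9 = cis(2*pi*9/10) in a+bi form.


Angle = 360*9/10 = 324°
a = cos(324°) = 0.8090
b = sin(324°) = -0.5878

0.8090 - 0.5878i


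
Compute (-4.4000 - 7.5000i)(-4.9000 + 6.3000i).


Real = -4.4*(-4.9) - (-7.5)*6.3 = 21.56 - (-47.25) = 68.81
Imag = -4.4*6.3 - (4.9)*(-7.5) = -27.72 + 36.75 = 9.03

68.8100 + 9.0300i


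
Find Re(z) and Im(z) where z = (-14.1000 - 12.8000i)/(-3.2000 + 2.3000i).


Multiply by conjugate: (-14.1000 - 12.8000i)(-3.2000 - 2.3000i) / ((-3.2)^2 + 2.3^2)
Numerator real = -14.1*(-3.2) - (12.8)*2.3 = 15.68
Numerator imag = -12.8*(-3.2) - (-14.1)*2.3 = 73.39
Denominator = 15.53
Re(z) = 15.68/15.53 = 1.0097
Im(z) = 73.39/15.53 = 4.7257

Re(z) = 1.0097, Im(z) = 4.7257


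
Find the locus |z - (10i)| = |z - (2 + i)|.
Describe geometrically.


Equal distances means the locus is the perpendicular bisector of z1 and z2.
Midpoint = ((0+2)/2, (10+1)/2) = (1.0000, 5.5000)

Perpendicular bisector through (1.0000, 5.5000)


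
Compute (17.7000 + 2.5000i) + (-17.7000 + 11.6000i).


Real: 17.7 - 17.7 = 0
Imag: 2.5 + 11.6 = 14.1

14.1000i


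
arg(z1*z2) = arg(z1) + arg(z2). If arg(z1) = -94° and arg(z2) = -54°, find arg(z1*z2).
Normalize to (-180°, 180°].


arg(z1*z2) = -94° - 54° = -148°
Normalized to (-180°, 180°]: -148°

-148°


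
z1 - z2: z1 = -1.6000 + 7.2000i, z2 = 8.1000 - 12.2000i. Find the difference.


Real: -1.6 - 8.1 = -9.7
Imag: 7.2 + 12.2 = 19.4

-9.7000 + 19.4000i


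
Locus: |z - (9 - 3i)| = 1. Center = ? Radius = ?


|z - z0| = r is a circle with center z0 and radius r.
Center = (9, -3), radius = 1

Circle with center (9, -3) and radius 1


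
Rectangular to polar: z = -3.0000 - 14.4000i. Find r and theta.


r = sqrt(9+207.36) = sqrt(216.36) = 14.7092
theta = atan2(-14.4, -3) = -101.7683 degrees

r = 14.7092, theta = -101.7683 degrees


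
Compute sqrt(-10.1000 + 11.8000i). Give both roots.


|z| = sqrt(102.01+139.24) = 15.5322
sqrt((|z|+a)/2) = sqrt((15.5322+(-10.1))/2) = sqrt(2.7161) = 1.6481
sqrt((|z|-a)/2) = sqrt((15.5322-(-10.1))/2) = sqrt(12.8161) = 3.5800

±(1.6481 + 3.5800i) i.e. 1.6481 + 3.5800i and -1.6481 - 3.5800i


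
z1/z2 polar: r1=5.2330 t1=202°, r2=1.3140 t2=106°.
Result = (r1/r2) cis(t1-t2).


r = 5.2330 / 1.3140 = 3.9825
theta = 202° - 106° = 96° = 96° (mod 360)

3.9825 cis(96°)


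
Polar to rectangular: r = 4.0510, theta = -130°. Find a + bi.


a = 4.0510*cos(-130°) = 4.0510*(-0.64279) = -2.6039
b = 4.0510*sin(-130°) = 4.0510*(-0.76604) = -3.1032

-2.6039 - 3.1032i


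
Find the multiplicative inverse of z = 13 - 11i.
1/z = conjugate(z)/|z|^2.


|z|^2 = 169+121 = 290
1/z = (13 + 11i)/290

1/z = 0.0448 + 0.0379i


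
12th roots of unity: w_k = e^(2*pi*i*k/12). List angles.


The 12th roots of unity are cis(360k/12°) for k=0..11
Angle step = 360/12 = 30°
Primitive root: cis(30°)
Primitive root = 0.8660 + 0.5000i

12 roots at angles: 0°, 30°, 60°, 90°, 120°, 150°, 180°, 210°, 240°, 270°, 300°, 330°


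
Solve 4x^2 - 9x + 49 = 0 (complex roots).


disc = (-9)^2 - 4*4*49 = 81 - 784 = -703
sqrt(|disc|) = sqrt(703) = 26.5141
Real part = 9/(2*4) = 1.1250
Imag part = 26.5141/(2*4) = 3.3143

1.1250 ± 3.3143i


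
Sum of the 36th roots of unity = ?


The sum of all 36th roots of unity is 0.
Geometric series: (1 - w^36)/(1 - w) = (1-1)/(1-w) = 0 since w^36 = 1, w ≠ 1.
Alternatively: coefficient of z^35 in z^36 - 1 is 0.

0


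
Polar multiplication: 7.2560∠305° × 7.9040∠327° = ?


r = 7.2560 * 7.9040 = 57.3514
theta = 305° + 327° = 632° = 272° (mod 360)

57.3514 cis(272°)


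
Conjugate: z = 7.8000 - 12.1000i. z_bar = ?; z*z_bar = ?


z_bar = 7.8000 + 12.1000i
z*z_bar = 7.8^2 + (-12.1)^2 = 60.84 + 146.41 = 207.25

z_bar = 7.8000 + 12.1000i, z*z_bar = 207.25


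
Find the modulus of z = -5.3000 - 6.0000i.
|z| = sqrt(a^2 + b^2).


|z| = sqrt((-5.3)^2 + (-6)^2) = sqrt(28.09 + 36) = sqrt(64.09) = 8.0056

|z| = 8.0056


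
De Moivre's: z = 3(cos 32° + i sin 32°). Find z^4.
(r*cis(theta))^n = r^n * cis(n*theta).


r^4 = 3^4 = 81
n*theta = 4*32° = 128° = 128° (mod 360)
a = 81*cos(128°) = -49.8686
b = 81*sin(128°) = 63.8289

81 cis(128°) = -49.8686 + 63.8289i


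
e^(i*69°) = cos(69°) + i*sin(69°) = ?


cos(69°) = 0.3584
sin(69°) = 0.9336

e^(i*69°) = 0.3584 + 0.9336i


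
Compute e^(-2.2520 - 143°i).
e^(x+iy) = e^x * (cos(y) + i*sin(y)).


e^-2.2520 = 0.1052
cos(-143°) = -0.7986
sin(-143°) = -0.6018
Real = 0.1052*(-0.7986) = -0.0840
Imag = 0.1052*(-0.6018) = -0.0633

-0.0840 - 0.0633i


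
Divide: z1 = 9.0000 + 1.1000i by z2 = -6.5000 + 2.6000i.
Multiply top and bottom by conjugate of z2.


Conjugate of z2 = -6.5000 - 2.6000i
Numerator: (9.0000 + 1.1000i)(-6.5000 - 2.6000i) = -55.6400 - 30.5500i
Denominator: (-6.5)^2 + 2.6^2 = 49.01
Result = (-55.6400 - 30.5500i)/49.01

-1.1353 - 0.6233i


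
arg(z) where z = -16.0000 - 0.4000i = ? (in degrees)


Re = -16, Im = -0.4
arg = atan2(-0.4, -16) = -178.5679 degrees

arg(z) = -178.5679 degrees


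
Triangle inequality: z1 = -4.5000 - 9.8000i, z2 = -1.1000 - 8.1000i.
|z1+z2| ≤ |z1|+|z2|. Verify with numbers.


|z1| = sqrt((-4.5)^2 + (-9.8)^2) = sqrt(116.29) = 10.7838
|z2| = sqrt((-1.1)^2 + (-8.1)^2) = sqrt(66.82) = 8.1744
z1+z2 = -5.6000 - 17.9000i
|z1+z2| = sqrt(351.77) = 18.7555
|z1|+|z2| = 10.7838 + 8.1744 = 18.9582

|z1+z2| = 18.7555 ≤ |z1|+|z2| = 18.9582 (verified)
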